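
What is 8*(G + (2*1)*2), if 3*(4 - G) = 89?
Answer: -520/3 ≈ -173.33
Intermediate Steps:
G = -77/3 (G = 4 - ⅓*89 = 4 - 89/3 = -77/3 ≈ -25.667)
8*(G + (2*1)*2) = 8*(-77/3 + (2*1)*2) = 8*(-77/3 + 2*2) = 8*(-77/3 + 4) = 8*(-65/3) = -520/3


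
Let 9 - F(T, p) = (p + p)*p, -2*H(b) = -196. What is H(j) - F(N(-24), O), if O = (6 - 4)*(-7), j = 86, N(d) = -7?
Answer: 481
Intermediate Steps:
H(b) = 98 (H(b) = -½*(-196) = 98)
O = -14 (O = 2*(-7) = -14)
F(T, p) = 9 - 2*p² (F(T, p) = 9 - (p + p)*p = 9 - 2*p*p = 9 - 2*p²)
H(j) - F(N(-24), O) = 98 - (9 - 2*(-14)²) = 98 - (9 - 2*196) = 98 - (9 - 392) = 98 - 1*(-383) = 98 + 383 = 481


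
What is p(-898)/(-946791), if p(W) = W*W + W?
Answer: -268502/315597 ≈ -0.85077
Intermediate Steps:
p(W) = W + W² (p(W) = W² + W = W + W²)
p(-898)/(-946791) = -898*(1 - 898)/(-946791) = -898*(-897)*(-1/946791) = 805506*(-1/946791) = -268502/315597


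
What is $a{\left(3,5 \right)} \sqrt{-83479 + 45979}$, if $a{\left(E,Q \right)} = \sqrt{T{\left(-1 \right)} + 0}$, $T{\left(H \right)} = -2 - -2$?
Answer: $0$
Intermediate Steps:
$T{\left(H \right)} = 0$ ($T{\left(H \right)} = -2 + 2 = 0$)
$a{\left(E,Q \right)} = 0$ ($a{\left(E,Q \right)} = \sqrt{0 + 0} = \sqrt{0} = 0$)
$a{\left(3,5 \right)} \sqrt{-83479 + 45979} = 0 \sqrt{-83479 + 45979} = 0 \sqrt{-37500} = 0 \cdot 50 i \sqrt{15} = 0$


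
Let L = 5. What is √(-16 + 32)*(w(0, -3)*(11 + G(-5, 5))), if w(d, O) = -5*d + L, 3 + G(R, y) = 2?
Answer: 200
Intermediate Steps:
G(R, y) = -1 (G(R, y) = -3 + 2 = -1)
w(d, O) = 5 - 5*d (w(d, O) = -5*d + 5 = 5 - 5*d)
√(-16 + 32)*(w(0, -3)*(11 + G(-5, 5))) = √(-16 + 32)*((5 - 5*0)*(11 - 1)) = √16*((5 + 0)*10) = 4*(5*10) = 4*50 = 200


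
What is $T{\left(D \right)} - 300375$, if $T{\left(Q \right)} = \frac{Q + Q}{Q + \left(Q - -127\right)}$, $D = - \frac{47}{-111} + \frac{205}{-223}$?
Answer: $- \frac{936894580673}{3119083} \approx -3.0038 \cdot 10^{5}$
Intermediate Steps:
$D = - \frac{12274}{24753}$ ($D = \left(-47\right) \left(- \frac{1}{111}\right) + 205 \left(- \frac{1}{223}\right) = \frac{47}{111} - \frac{205}{223} = - \frac{12274}{24753} \approx -0.49586$)
$T{\left(Q \right)} = \frac{2 Q}{127 + 2 Q}$ ($T{\left(Q \right)} = \frac{2 Q}{Q + \left(Q + 127\right)} = \frac{2 Q}{Q + \left(127 + Q\right)} = \frac{2 Q}{127 + 2 Q}$)
$T{\left(D \right)} - 300375 = 2 \left(- \frac{12274}{24753}\right) \frac{1}{127 + 2 \left(- \frac{12274}{24753}\right)} - 300375 = 2 \left(- \frac{12274}{24753}\right) \frac{1}{127 - \frac{24548}{24753}} - 300375 = 2 \left(- \frac{12274}{24753}\right) \frac{1}{\frac{3119083}{24753}} - 300375 = 2 \left(- \frac{12274}{24753}\right) \frac{24753}{3119083} - 300375 = - \frac{24548}{3119083} - 300375 = - \frac{936894580673}{3119083}$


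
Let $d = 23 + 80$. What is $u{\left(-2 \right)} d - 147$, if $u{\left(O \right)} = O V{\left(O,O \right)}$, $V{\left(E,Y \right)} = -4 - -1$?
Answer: $471$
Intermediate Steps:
$d = 103$
$V{\left(E,Y \right)} = -3$ ($V{\left(E,Y \right)} = -4 + 1 = -3$)
$u{\left(O \right)} = - 3 O$ ($u{\left(O \right)} = O \left(-3\right) = - 3 O$)
$u{\left(-2 \right)} d - 147 = \left(-3\right) \left(-2\right) 103 - 147 = 6 \cdot 103 - 147 = 618 - 147 = 471$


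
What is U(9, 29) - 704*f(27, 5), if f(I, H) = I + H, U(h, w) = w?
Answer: -22499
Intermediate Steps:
f(I, H) = H + I
U(9, 29) - 704*f(27, 5) = 29 - 704*(5 + 27) = 29 - 704*32 = 29 - 22528 = -22499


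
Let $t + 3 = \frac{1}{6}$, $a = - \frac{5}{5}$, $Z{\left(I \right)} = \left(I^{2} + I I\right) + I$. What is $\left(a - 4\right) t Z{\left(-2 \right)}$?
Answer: $85$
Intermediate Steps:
$Z{\left(I \right)} = I + 2 I^{2}$ ($Z{\left(I \right)} = \left(I^{2} + I^{2}\right) + I = 2 I^{2} + I = I + 2 I^{2}$)
$a = -1$ ($a = \left(-5\right) \frac{1}{5} = -1$)
$t = - \frac{17}{6}$ ($t = -3 + \frac{1}{6} = - \frac{17}{6} \approx -2.8333$)
$\left(a - 4\right) t Z{\left(-2 \right)} = \left(-1 - 4\right) \left(- \frac{17}{6}\right) \left(- 2 \left(1 + 2 \left(-2\right)\right)\right) = \left(-5\right) \left(- \frac{17}{6}\right) \left(- 2 \left(1 - 4\right)\right) = \frac{85 \left(\left(-2\right) \left(-3\right)\right)}{6} = \frac{85}{6} \cdot 6 = 85$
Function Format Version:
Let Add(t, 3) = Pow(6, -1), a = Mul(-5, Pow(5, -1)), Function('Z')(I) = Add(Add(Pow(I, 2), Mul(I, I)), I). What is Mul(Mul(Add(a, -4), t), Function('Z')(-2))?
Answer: 85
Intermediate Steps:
Function('Z')(I) = Add(I, Mul(2, Pow(I, 2))) (Function('Z')(I) = Add(Add(Pow(I, 2), Pow(I, 2)), I) = Add(Mul(2, Pow(I, 2)), I) = Add(I, Mul(2, Pow(I, 2))))
a = -1 (a = Mul(-5, Rational(1, 5)) = -1)
t = Rational(-17, 6) (t = Add(-3, Pow(6, -1)) = Add(-3, Rational(1, 6)) = Rational(-17, 6) ≈ -2.8333)
Mul(Mul(Add(a, -4), t), Function('Z')(-2)) = Mul(Mul(Add(-1, -4), Rational(-17, 6)), Mul(-2, Add(1, Mul(2, -2)))) = Mul(Mul(-5, Rational(-17, 6)), Mul(-2, Add(1, -4))) = Mul(Rational(85, 6), Mul(-2, -3)) = Mul(Rational(85, 6), 6) = 85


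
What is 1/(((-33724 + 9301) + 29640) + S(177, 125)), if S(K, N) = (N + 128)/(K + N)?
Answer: 302/1575787 ≈ 0.00019165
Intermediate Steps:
S(K, N) = (128 + N)/(K + N)
1/(((-33724 + 9301) + 29640) + S(177, 125)) = 1/(((-33724 + 9301) + 29640) + (128 + 125)/(177 + 125)) = 1/((-24423 + 29640) + 253/302) = 1/(5217 + (1/302)*253) = 1/(5217 + 253/302) = 1/(1575787/302) = 302/1575787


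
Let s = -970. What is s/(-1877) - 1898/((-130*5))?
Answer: 161271/46925 ≈ 3.4368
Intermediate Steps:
s/(-1877) - 1898/((-130*5)) = -970/(-1877) - 1898/((-130*5)) = -970*(-1/1877) - 1898/(-650) = 970/1877 - 1898*(-1/650) = 970/1877 + 73/25 = 161271/46925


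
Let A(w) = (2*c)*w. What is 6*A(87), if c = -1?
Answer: -1044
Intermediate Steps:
A(w) = -2*w (A(w) = (2*(-1))*w = -2*w)
6*A(87) = 6*(-2*87) = 6*(-174) = -1044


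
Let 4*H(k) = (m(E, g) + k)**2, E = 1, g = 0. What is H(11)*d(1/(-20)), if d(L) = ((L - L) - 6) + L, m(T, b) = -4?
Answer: -5929/80 ≈ -74.113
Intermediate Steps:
H(k) = (-4 + k)**2/4
d(L) = -6 + L (d(L) = (0 - 6) + L = -6 + L)
H(11)*d(1/(-20)) = ((-4 + 11)**2/4)*(-6 + 1/(-20)) = ((1/4)*7**2)*(-6 - 1/20) = ((1/4)*49)*(-121/20) = (49/4)*(-121/20) = -5929/80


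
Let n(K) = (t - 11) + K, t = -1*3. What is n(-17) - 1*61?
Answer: -92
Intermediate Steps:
t = -3
n(K) = -14 + K (n(K) = (-3 - 11) + K = -14 + K)
n(-17) - 1*61 = (-14 - 17) - 1*61 = -31 - 61 = -92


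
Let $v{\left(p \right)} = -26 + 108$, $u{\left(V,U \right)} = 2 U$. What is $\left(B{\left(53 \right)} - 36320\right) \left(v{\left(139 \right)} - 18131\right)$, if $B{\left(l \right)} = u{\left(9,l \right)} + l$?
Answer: $652669889$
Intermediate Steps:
$v{\left(p \right)} = 82$
$B{\left(l \right)} = 3 l$ ($B{\left(l \right)} = 2 l + l = 3 l$)
$\left(B{\left(53 \right)} - 36320\right) \left(v{\left(139 \right)} - 18131\right) = \left(3 \cdot 53 - 36320\right) \left(82 - 18131\right) = \left(159 - 36320\right) \left(-18049\right) = \left(-36161\right) \left(-18049\right) = 652669889$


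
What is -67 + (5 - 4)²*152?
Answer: 85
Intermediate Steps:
-67 + (5 - 4)²*152 = -67 + 1²*152 = -67 + 1*152 = -67 + 152 = 85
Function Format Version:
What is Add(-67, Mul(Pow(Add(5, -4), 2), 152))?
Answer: 85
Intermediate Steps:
Add(-67, Mul(Pow(Add(5, -4), 2), 152)) = Add(-67, Mul(Pow(1, 2), 152)) = Add(-67, Mul(1, 152)) = Add(-67, 152) = 85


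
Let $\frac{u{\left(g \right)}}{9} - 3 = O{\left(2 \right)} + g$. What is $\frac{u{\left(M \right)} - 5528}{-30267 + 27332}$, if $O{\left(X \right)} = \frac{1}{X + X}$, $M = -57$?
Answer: $\frac{24047}{11740} \approx 2.0483$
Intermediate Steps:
$O{\left(X \right)} = \frac{1}{2 X}$
$u{\left(g \right)} = \frac{117}{4} + 9 g$ ($u{\left(g \right)} = 27 + 9 \left(\frac{1}{2 \cdot 2} + g\right) = 27 + 9 \left(\frac{1}{2} \cdot \frac{1}{2} + g\right) = 27 + 9 \left(\frac{1}{4} + g\right) = 27 + \left(\frac{9}{4} + 9 g\right) = \frac{117}{4} + 9 g$)
$\frac{u{\left(M \right)} - 5528}{-30267 + 27332} = \frac{\left(\frac{117}{4} + 9 \left(-57\right)\right) - 5528}{-30267 + 27332} = \frac{\left(\frac{117}{4} - 513\right) - 5528}{-2935} = \left(- \frac{1935}{4} - 5528\right) \left(- \frac{1}{2935}\right) = \left(- \frac{24047}{4}\right) \left(- \frac{1}{2935}\right) = \frac{24047}{11740}$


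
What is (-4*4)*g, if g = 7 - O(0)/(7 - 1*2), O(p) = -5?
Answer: -128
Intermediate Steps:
g = 8 (g = 7 - (-5)/(7 - 1*2) = 7 - (-5)/(7 - 2) = 7 - (-5)/5 = 7 - 1*(-1) = 7 + 1 = 8)
(-4*4)*g = -4*4*8 = -16*8 = -128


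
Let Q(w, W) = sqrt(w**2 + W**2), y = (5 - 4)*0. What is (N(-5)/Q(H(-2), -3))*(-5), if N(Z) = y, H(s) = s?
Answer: 0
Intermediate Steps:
y = 0 (y = 1*0 = 0)
Q(w, W) = sqrt(W**2 + w**2)
N(Z) = 0
(N(-5)/Q(H(-2), -3))*(-5) = (0/(sqrt((-3)**2 + (-2)**2)))*(-5) = (0/(sqrt(9 + 4)))*(-5) = (0/(sqrt(13)))*(-5) = (0*(sqrt(13)/13))*(-5) = 0*(-5) = 0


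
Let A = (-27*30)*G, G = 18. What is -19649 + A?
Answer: -34229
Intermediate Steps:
A = -14580 (A = -27*30*18 = -810*18 = -14580)
-19649 + A = -19649 - 14580 = -34229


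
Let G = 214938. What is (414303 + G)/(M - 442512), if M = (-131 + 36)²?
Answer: -629241/433487 ≈ -1.4516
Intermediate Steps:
M = 9025 (M = (-95)² = 9025)
(414303 + G)/(M - 442512) = (414303 + 214938)/(9025 - 442512) = 629241/(-433487) = 629241*(-1/433487) = -629241/433487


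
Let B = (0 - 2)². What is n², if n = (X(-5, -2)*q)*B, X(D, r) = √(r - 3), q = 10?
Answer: -8000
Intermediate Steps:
B = 4 (B = (-2)² = 4)
X(D, r) = √(-3 + r)
n = 40*I*√5 (n = (√(-3 - 2)*10)*4 = (√(-5)*10)*4 = ((I*√5)*10)*4 = (10*I*√5)*4 = 40*I*√5 ≈ 89.443*I)
n² = (40*I*√5)² = -8000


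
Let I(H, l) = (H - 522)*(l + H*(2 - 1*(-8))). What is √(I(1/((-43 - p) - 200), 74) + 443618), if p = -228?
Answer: √3647998/3 ≈ 636.66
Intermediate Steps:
I(H, l) = (-522 + H)*(l + 10*H) (I(H, l) = (-522 + H)*(l + H*(2 + 8)) = (-522 + H)*(l + H*10) = (-522 + H)*(l + 10*H))
√(I(1/((-43 - p) - 200), 74) + 443618) = √((-5220/((-43 - 1*(-228)) - 200) - 522*74 + 10*(1/((-43 - 1*(-228)) - 200))² + 74/((-43 - 1*(-228)) - 200)) + 443618) = √((-5220/((-43 + 228) - 200) - 38628 + 10*(1/((-43 + 228) - 200))² + 74/((-43 + 228) - 200)) + 443618) = √((-5220/(185 - 200) - 38628 + 10*(1/(185 - 200))² + 74/(185 - 200)) + 443618) = √((-5220/(-15) - 38628 + 10*(1/(-15))² + 74/(-15)) + 443618) = √((-5220*(-1/15) - 38628 + 10*(-1/15)² - 1/15*74) + 443618) = √((348 - 38628 + 10*(1/225) - 74/15) + 443618) = √((348 - 38628 + 2/45 - 74/15) + 443618) = √(-344564/9 + 443618) = √(3647998/9) = √3647998/3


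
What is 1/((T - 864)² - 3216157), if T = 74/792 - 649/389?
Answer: -23729553936/58539314898406823 ≈ -4.0536e-7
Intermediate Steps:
T = -242611/154044 (T = 74*(1/792) - 649*1/389 = 37/396 - 649/389 = -242611/154044 ≈ -1.5749)
1/((T - 864)² - 3216157) = 1/((-242611/154044 - 864)² - 3216157) = 1/((-133336627/154044)² - 3216157) = 1/(17778656099737129/23729553936 - 3216157) = 1/(-58539314898406823/23729553936) = -23729553936/58539314898406823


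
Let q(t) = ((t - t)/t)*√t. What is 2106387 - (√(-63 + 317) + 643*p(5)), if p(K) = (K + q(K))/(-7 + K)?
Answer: 4215989/2 - √254 ≈ 2.1080e+6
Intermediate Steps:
q(t) = 0 (q(t) = (0/t)*√t = 0*√t = 0)
p(K) = K/(-7 + K) (p(K) = (K + 0)/(-7 + K) = K/(-7 + K))
2106387 - (√(-63 + 317) + 643*p(5)) = 2106387 - (√(-63 + 317) + 643*(5/(-7 + 5))) = 2106387 - (√254 + 643*(5/(-2))) = 2106387 - (√254 + 643*(5*(-½))) = 2106387 - (√254 + 643*(-5/2)) = 2106387 - (√254 - 3215/2) = 2106387 - (-3215/2 + √254) = 2106387 + (3215/2 - √254) = 4215989/2 - √254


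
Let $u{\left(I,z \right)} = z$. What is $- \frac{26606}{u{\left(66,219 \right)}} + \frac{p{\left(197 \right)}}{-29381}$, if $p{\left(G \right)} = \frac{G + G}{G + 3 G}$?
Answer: $- \frac{1563421991}{12868878} \approx -121.49$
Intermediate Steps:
$p{\left(G \right)} = \frac{1}{2}$ ($p{\left(G \right)} = \frac{2 G}{4 G} = 2 G \frac{1}{4 G} = \frac{1}{2}$)
$- \frac{26606}{u{\left(66,219 \right)}} + \frac{p{\left(197 \right)}}{-29381} = - \frac{26606}{219} + \frac{1}{2 \left(-29381\right)} = \left(-26606\right) \frac{1}{219} + \frac{1}{2} \left(- \frac{1}{29381}\right) = - \frac{26606}{219} - \frac{1}{58762} = - \frac{1563421991}{12868878}$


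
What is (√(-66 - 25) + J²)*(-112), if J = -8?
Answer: -7168 - 112*I*√91 ≈ -7168.0 - 1068.4*I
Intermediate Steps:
(√(-66 - 25) + J²)*(-112) = (√(-66 - 25) + (-8)²)*(-112) = (√(-91) + 64)*(-112) = (I*√91 + 64)*(-112) = (64 + I*√91)*(-112) = -7168 - 112*I*√91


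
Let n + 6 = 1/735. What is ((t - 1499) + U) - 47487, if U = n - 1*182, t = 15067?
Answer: -25068644/735 ≈ -34107.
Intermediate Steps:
n = -4409/735 (n = -6 + 1/735 = -4409/735 ≈ -5.9986)
U = -138179/735 (U = -4409/735 - 1*182 = -4409/735 - 182 = -138179/735 ≈ -188.00)
((t - 1499) + U) - 47487 = ((15067 - 1499) - 138179/735) - 47487 = (13568 - 138179/735) - 47487 = 9834301/735 - 47487 = -25068644/735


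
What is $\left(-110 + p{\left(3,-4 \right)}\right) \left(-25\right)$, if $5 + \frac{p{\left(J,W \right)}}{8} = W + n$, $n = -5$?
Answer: $5550$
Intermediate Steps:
$p{\left(J,W \right)} = -80 + 8 W$ ($p{\left(J,W \right)} = -40 + 8 \left(W - 5\right) = -40 + 8 \left(-5 + W\right) = -40 + \left(-40 + 8 W\right) = -80 + 8 W$)
$\left(-110 + p{\left(3,-4 \right)}\right) \left(-25\right) = \left(-110 + \left(-80 + 8 \left(-4\right)\right)\right) \left(-25\right) = \left(-110 - 112\right) \left(-25\right) = \left(-222\right) \left(-25\right) = 5550$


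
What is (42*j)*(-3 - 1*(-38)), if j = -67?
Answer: -98490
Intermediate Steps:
(42*j)*(-3 - 1*(-38)) = (42*(-67))*(-3 - 1*(-38)) = -2814*(-3 + 38) = -2814*35 = -98490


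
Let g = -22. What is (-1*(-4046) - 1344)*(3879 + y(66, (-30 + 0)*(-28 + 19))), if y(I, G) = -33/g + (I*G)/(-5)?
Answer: 855183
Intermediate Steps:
y(I, G) = 3/2 - G*I/5 (y(I, G) = -33/(-22) + (I*G)/(-5) = -33*(-1/22) + (G*I)*(-⅕) = 3/2 - G*I/5)
(-1*(-4046) - 1344)*(3879 + y(66, (-30 + 0)*(-28 + 19))) = (-1*(-4046) - 1344)*(3879 + (3/2 - ⅕*(-30 + 0)*(-28 + 19)*66)) = (4046 - 1344)*(3879 + (3/2 - ⅕*(-30*(-9))*66)) = 2702*(3879 + (3/2 - ⅕*270*66)) = 2702*(3879 + (3/2 - 3564)) = 2702*(3879 - 7125/2) = 2702*(633/2) = 855183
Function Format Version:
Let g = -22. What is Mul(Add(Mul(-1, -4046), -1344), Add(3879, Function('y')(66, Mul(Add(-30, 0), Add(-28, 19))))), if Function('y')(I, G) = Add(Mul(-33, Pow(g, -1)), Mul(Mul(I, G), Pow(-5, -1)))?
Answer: 855183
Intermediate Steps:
Function('y')(I, G) = Add(Rational(3, 2), Mul(Rational(-1, 5), G, I)) (Function('y')(I, G) = Add(Mul(-33, Pow(-22, -1)), Mul(Mul(I, G), Pow(-5, -1))) = Add(Mul(-33, Rational(-1, 22)), Mul(Mul(G, I), Rational(-1, 5))) = Add(Rational(3, 2), Mul(Rational(-1, 5), G, I)))
Mul(Add(Mul(-1, -4046), -1344), Add(3879, Function('y')(66, Mul(Add(-30, 0), Add(-28, 19))))) = Mul(Add(Mul(-1, -4046), -1344), Add(3879, Add(Rational(3, 2), Mul(Rational(-1, 5), Mul(Add(-30, 0), Add(-28, 19)), 66)))) = Mul(Add(4046, -1344), Add(3879, Add(Rational(3, 2), Mul(Rational(-1, 5), Mul(-30, -9), 66)))) = Mul(2702, Add(3879, Add(Rational(3, 2), Mul(Rational(-1, 5), 270, 66)))) = Mul(2702, Add(3879, Add(Rational(3, 2), -3564))) = Mul(2702, Add(3879, Rational(-7125, 2))) = Mul(2702, Rational(633, 2)) = 855183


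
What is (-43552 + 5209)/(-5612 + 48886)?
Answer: -38343/43274 ≈ -0.88605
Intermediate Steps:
(-43552 + 5209)/(-5612 + 48886) = -38343/43274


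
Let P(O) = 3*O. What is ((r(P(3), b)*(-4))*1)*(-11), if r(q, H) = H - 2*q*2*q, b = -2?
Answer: -14344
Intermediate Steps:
r(q, H) = H - 4*q² (r(q, H) = H - 2*2*q*q = H - 4*q²)
((r(P(3), b)*(-4))*1)*(-11) = (((-2 - 4*(3*3)²)*(-4))*1)*(-11) = (((-2 - 4*9²)*(-4))*1)*(-11) = (((-2 - 4*81)*(-4))*1)*(-11) = (((-2 - 324)*(-4))*1)*(-11) = (-326*(-4)*1)*(-11) = (1304*1)*(-11) = 1304*(-11) = -14344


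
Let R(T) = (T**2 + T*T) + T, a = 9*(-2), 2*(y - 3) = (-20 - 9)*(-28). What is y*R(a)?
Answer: 257670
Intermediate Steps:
y = 409 (y = 3 + ((-20 - 9)*(-28))/2 = 3 + (-29*(-28))/2 = 3 + (1/2)*812 = 3 + 406 = 409)
a = -18
R(T) = T + 2*T**2 (R(T) = (T**2 + T**2) + T = 2*T**2 + T = T + 2*T**2)
y*R(a) = 409*(-18*(1 + 2*(-18))) = 409*(-18*(1 - 36)) = 409*(-18*(-35)) = 409*630 = 257670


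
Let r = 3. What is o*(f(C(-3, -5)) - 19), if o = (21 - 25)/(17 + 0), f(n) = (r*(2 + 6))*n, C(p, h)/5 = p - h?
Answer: -52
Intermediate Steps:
C(p, h) = -5*h + 5*p (C(p, h) = 5*(p - h) = -5*h + 5*p)
f(n) = 24*n (f(n) = (3*(2 + 6))*n = (3*8)*n = 24*n)
o = -4/17 ≈ -0.23529
o*(f(C(-3, -5)) - 19) = -4*(24*(-5*(-5) + 5*(-3)) - 19)/17 = -4*(24*(25 - 15) - 19)/17 = -4*(24*10 - 19)/17 = -4*(240 - 19)/17 = -4/17*221 = -52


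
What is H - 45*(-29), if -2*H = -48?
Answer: 1329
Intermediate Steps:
H = 24 (H = -½*(-48) = 24)
H - 45*(-29) = 24 - 45*(-29) = 24 + 1305 = 1329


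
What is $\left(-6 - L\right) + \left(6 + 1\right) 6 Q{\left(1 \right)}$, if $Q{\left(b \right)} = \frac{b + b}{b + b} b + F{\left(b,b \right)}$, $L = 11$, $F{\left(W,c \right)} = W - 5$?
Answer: $-143$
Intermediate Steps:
$F{\left(W,c \right)} = -5 + W$
$Q{\left(b \right)} = -5 + 2 b$ ($Q{\left(b \right)} = \frac{b + b}{b + b} b + \left(-5 + b\right) = \frac{2 b}{2 b} b + \left(-5 + b\right) = 2 b \frac{1}{2 b} b + \left(-5 + b\right) = 1 b + \left(-5 + b\right) = b + \left(-5 + b\right) = -5 + 2 b$)
$\left(-6 - L\right) + \left(6 + 1\right) 6 Q{\left(1 \right)} = \left(-6 - 11\right) + \left(6 + 1\right) 6 \left(-5 + 2 \cdot 1\right) = \left(-6 - 11\right) + 7 \cdot 6 \left(-5 + 2\right) = -17 + 42 \left(-3\right) = -17 - 126 = -143$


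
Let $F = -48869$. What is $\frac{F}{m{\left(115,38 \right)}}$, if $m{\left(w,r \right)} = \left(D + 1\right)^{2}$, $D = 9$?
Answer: $- \frac{48869}{100} \approx -488.69$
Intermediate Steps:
$m{\left(w,r \right)} = 100$ ($m{\left(w,r \right)} = \left(9 + 1\right)^{2} = 10^{2} = 100$)
$\frac{F}{m{\left(115,38 \right)}} = - \frac{48869}{100}$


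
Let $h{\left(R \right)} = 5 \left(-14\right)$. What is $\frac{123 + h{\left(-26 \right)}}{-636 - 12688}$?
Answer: $- \frac{53}{13324} \approx -0.0039778$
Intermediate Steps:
$h{\left(R \right)} = -70$
$\frac{123 + h{\left(-26 \right)}}{-636 - 12688} = \frac{123 - 70}{-636 - 12688} = \frac{53}{-13324} = 53 \left(- \frac{1}{13324}\right) = - \frac{53}{13324}$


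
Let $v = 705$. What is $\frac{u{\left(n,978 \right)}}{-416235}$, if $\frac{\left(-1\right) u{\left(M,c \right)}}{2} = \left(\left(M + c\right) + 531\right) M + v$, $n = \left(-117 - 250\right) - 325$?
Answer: $- \frac{1129318}{416235} \approx -2.7132$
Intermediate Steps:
$n = -692$ ($n = -367 - 325 = -692$)
$u{\left(M,c \right)} = -1410 - 2 M \left(531 + M + c\right)$ ($u{\left(M,c \right)} = - 2 \left(\left(\left(M + c\right) + 531\right) M + 705\right) = - 2 \left(\left(531 + M + c\right) M + 705\right) = - 2 \left(M \left(531 + M + c\right) + 705\right) = - 2 \left(705 + M \left(531 + M + c\right)\right) = -1410 - 2 M \left(531 + M + c\right)$)
$\frac{u{\left(n,978 \right)}}{-416235} = \frac{-1410 - -734904 - 2 \left(-692\right)^{2} - \left(-1384\right) 978}{-416235} = \left(-1410 + 734904 - 957728 + 1353552\right) \left(- \frac{1}{416235}\right) = 1129318 \left(- \frac{1}{416235}\right) = - \frac{1129318}{416235}$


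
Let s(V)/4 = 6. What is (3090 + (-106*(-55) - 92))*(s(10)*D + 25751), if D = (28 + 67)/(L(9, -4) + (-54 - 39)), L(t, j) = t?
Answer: 1589631476/7 ≈ 2.2709e+8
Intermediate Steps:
s(V) = 24 (s(V) = 4*6 = 24)
D = -95/84 (D = (28 + 67)/(9 + (-54 - 39)) = 95/(9 - 93) = 95/(-84) = 95*(-1/84) = -95/84 ≈ -1.1310)
(3090 + (-106*(-55) - 92))*(s(10)*D + 25751) = (3090 + (-106*(-55) - 92))*(24*(-95/84) + 25751) = (3090 + (5830 - 92))*(-190/7 + 25751) = (3090 + 5738)*(180067/7) = 8828*(180067/7) = 1589631476/7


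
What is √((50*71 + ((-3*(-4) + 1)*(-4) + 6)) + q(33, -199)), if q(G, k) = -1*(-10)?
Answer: √3514 ≈ 59.279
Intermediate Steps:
q(G, k) = 10
√((50*71 + ((-3*(-4) + 1)*(-4) + 6)) + q(33, -199)) = √((50*71 + ((-3*(-4) + 1)*(-4) + 6)) + 10) = √((3550 + ((12 + 1)*(-4) + 6)) + 10) = √((3550 + (13*(-4) + 6)) + 10) = √((3550 + (-52 + 6)) + 10) = √((3550 - 46) + 10) = √(3504 + 10) = √3514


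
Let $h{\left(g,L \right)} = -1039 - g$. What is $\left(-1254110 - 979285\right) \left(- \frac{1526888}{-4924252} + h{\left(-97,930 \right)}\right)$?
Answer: $\frac{2589129315843480}{1231063} \approx 2.1032 \cdot 10^{9}$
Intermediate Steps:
$\left(-1254110 - 979285\right) \left(- \frac{1526888}{-4924252} + h{\left(-97,930 \right)}\right) = \left(-1254110 - 979285\right) \left(- \frac{1526888}{-4924252} - 942\right) = \left(-1254110 - 979285\right) \left(\left(-1526888\right) \left(- \frac{1}{4924252}\right) + \left(-1039 + 97\right)\right) = \left(-1254110 - 979285\right) \left(\frac{381722}{1231063} - 942\right) = \left(-2233395\right) \left(- \frac{1159279624}{1231063}\right) = \frac{2589129315843480}{1231063}$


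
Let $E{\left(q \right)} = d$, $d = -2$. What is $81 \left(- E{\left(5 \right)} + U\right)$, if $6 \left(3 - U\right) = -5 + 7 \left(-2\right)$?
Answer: $\frac{1323}{2} \approx 661.5$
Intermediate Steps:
$U = \frac{37}{6}$ ($U = 3 - \frac{-5 + 7 \left(-2\right)}{6} = 3 - \frac{-5 - 14}{6} = 3 - - \frac{19}{6} = 3 + \frac{19}{6} = \frac{37}{6} \approx 6.1667$)
$E{\left(q \right)} = -2$
$81 \left(- E{\left(5 \right)} + U\right) = 81 \left(\left(-1\right) \left(-2\right) + \frac{37}{6}\right) = 81 \left(2 + \frac{37}{6}\right) = 81 \cdot \frac{49}{6} = \frac{1323}{2}$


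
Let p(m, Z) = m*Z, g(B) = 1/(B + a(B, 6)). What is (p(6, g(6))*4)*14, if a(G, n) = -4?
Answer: 168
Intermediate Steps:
g(B) = 1/(-4 + B) (g(B) = 1/(B - 4) = 1/(-4 + B))
p(m, Z) = Z*m
(p(6, g(6))*4)*14 = ((6/(-4 + 6))*4)*14 = ((6/2)*4)*14 = (((1/2)*6)*4)*14 = (3*4)*14 = 12*14 = 168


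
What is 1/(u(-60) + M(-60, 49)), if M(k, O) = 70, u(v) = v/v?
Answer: 1/71 ≈ 0.014085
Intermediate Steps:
u(v) = 1
1/(u(-60) + M(-60, 49)) = 1/(1 + 70) = 1/71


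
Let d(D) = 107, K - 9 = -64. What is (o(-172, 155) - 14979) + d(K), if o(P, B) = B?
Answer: -14717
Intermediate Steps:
K = -55 (K = 9 - 64 = -55)
(o(-172, 155) - 14979) + d(K) = (155 - 14979) + 107 = -14824 + 107 = -14717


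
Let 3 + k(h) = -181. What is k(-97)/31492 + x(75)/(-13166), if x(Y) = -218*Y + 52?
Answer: 2201871/1787171 ≈ 1.2320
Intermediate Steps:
k(h) = -184 (k(h) = -3 - 181 = -184)
x(Y) = 52 - 218*Y
k(-97)/31492 + x(75)/(-13166) = -184/31492 + (52 - 218*75)/(-13166) = -184*1/31492 + (52 - 16350)*(-1/13166) = -46/7873 - 16298*(-1/13166) = -46/7873 + 281/227 = 2201871/1787171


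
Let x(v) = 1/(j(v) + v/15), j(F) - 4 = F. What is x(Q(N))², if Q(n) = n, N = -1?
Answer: 225/1936 ≈ 0.11622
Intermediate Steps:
j(F) = 4 + F
x(v) = 1/(4 + 16*v/15) (x(v) = 1/((4 + v) + v/15) = 1/(4 + 16*v/15))
x(Q(N))² = (15/(4*(15 + 4*(-1))))² = (15/(4*(15 - 4)))² = ((15/4)/11)² = ((15/4)*(1/11))² = (15/44)² = 225/1936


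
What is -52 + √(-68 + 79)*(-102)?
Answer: -52 - 102*√11 ≈ -390.30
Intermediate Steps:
-52 + √(-68 + 79)*(-102) = -52 + √11*(-102) = -52 - 102*√11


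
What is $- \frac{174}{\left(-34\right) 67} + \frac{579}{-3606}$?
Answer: $- \frac{115253}{1369078} \approx -0.084183$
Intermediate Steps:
$- \frac{174}{\left(-34\right) 67} + \frac{579}{-3606} = - \frac{174}{-2278} + 579 \left(- \frac{1}{3606}\right) = \left(-174\right) \left(- \frac{1}{2278}\right) - \frac{193}{1202} = \frac{87}{1139} - \frac{193}{1202} = - \frac{115253}{1369078}$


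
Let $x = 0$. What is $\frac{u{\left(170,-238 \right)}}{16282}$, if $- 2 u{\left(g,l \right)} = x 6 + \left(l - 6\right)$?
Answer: $\frac{61}{8141} \approx 0.0074929$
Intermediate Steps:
$u{\left(g,l \right)} = 3 - \frac{l}{2}$ ($u{\left(g,l \right)} = - \frac{0 \cdot 6 + \left(l - 6\right)}{2} = - \frac{0 + \left(-6 + l\right)}{2} = - \frac{-6 + l}{2} = 3 - \frac{l}{2}$)
$\frac{u{\left(170,-238 \right)}}{16282} = \frac{3 - -119}{16282} = \left(3 + 119\right) \frac{1}{16282} = 122 \cdot \frac{1}{16282} = \frac{61}{8141}$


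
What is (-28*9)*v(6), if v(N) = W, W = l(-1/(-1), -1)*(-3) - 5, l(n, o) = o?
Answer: 504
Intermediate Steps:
W = -2 (W = -1*(-3) - 5 = 3 - 5 = -2)
v(N) = -2
(-28*9)*v(6) = -28*9*(-2) = -252*(-2) = 504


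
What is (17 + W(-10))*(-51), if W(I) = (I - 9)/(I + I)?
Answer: -18309/20 ≈ -915.45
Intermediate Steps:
W(I) = (-9 + I)/(2*I) (W(I) = (-9 + I)/((2*I)) = (-9 + I)*(1/(2*I)) = (-9 + I)/(2*I))
(17 + W(-10))*(-51) = (17 + (½)*(-9 - 10)/(-10))*(-51) = (17 + (½)*(-⅒)*(-19))*(-51) = (17 + 19/20)*(-51) = (359/20)*(-51) = -18309/20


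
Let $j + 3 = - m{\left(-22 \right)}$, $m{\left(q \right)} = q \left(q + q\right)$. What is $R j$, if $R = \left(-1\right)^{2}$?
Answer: $-971$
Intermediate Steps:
$m{\left(q \right)} = 2 q^{2}$ ($m{\left(q \right)} = q 2 q = 2 q^{2}$)
$R = 1$
$j = -971$ ($j = -3 - 2 \left(-22\right)^{2} = -3 - 2 \cdot 484 = -3 - 968 = -971$)
$R j = 1 \left(-971\right) = -971$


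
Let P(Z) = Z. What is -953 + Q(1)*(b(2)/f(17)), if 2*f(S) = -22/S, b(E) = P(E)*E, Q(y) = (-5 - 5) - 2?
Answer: -9667/11 ≈ -878.82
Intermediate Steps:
Q(y) = -12 (Q(y) = -10 - 2 = -12)
b(E) = E² (b(E) = E*E = E²)
f(S) = -11/S (f(S) = (-22/S)/2 = -11/S)
-953 + Q(1)*(b(2)/f(17)) = -953 - 12*2²/((-11/17)) = -953 - 48/((-11*1/17)) = -953 - 48/(-11/17) = -953 - 48*(-17)/11 = -953 - 12*(-68/11) = -953 + 816/11 = -9667/11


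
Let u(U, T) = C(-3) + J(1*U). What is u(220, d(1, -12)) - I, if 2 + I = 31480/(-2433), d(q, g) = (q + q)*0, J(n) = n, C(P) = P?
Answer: 564307/2433 ≈ 231.94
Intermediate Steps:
d(q, g) = 0 (d(q, g) = (2*q)*0 = 0)
u(U, T) = -3 + U (u(U, T) = -3 + 1*U = -3 + U)
I = -36346/2433 (I = -2 + 31480/(-2433) = -2 + 31480*(-1/2433) = -2 - 31480/2433 = -36346/2433 ≈ -14.939)
u(220, d(1, -12)) - I = (-3 + 220) - 1*(-36346/2433) = 217 + 36346/2433 = 564307/2433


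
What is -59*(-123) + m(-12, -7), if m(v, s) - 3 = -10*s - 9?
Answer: 7321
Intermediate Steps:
m(v, s) = -6 - 10*s (m(v, s) = 3 + (-10*s - 9) = 3 + (-9 - 10*s) = -6 - 10*s)
-59*(-123) + m(-12, -7) = -59*(-123) + (-6 - 10*(-7)) = 7257 + (-6 + 70) = 7257 + 64 = 7321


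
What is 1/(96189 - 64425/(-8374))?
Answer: 8374/805551111 ≈ 1.0395e-5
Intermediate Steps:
1/(96189 - 64425/(-8374)) = 1/(96189 - 64425*(-1/8374)) = 1/(96189 + 64425/8374) = 1/(805551111/8374) = 8374/805551111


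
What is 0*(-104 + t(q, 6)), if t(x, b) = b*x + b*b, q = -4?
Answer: 0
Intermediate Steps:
t(x, b) = b² + b*x (t(x, b) = b*x + b² = b² + b*x)
0*(-104 + t(q, 6)) = 0*(-104 + 6*(6 - 4)) = 0*(-104 + 6*2) = 0*(-104 + 12) = 0*(-92) = 0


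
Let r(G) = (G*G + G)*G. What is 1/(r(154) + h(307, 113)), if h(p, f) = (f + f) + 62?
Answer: 1/3676268 ≈ 2.7201e-7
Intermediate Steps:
h(p, f) = 62 + 2*f (h(p, f) = 2*f + 62 = 62 + 2*f)
r(G) = G*(G + G²) (r(G) = (G² + G)*G = (G + G²)*G = G*(G + G²))
1/(r(154) + h(307, 113)) = 1/(154²*(1 + 154) + (62 + 2*113)) = 1/(23716*155 + (62 + 226)) = 1/(3675980 + 288) = 1/3676268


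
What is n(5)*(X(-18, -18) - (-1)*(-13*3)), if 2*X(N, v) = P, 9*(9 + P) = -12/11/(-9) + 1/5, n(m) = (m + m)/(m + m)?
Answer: -64571/1485 ≈ -43.482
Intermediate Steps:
n(m) = 1 (n(m) = (2*m)/((2*m)) = (2*m)*(1/(2*m)) = 1)
P = -13312/1485 (P = -9 + (-12/11/(-9) + 1/5)/9 = -9 + (-12*1/11*(-⅑) + 1*(⅕))/9 = -9 + (-12/11*(-⅑) + ⅕)/9 = -9 + (4/33 + ⅕)/9 = -9 + (⅑)*(53/165) = -9 + 53/1485 = -13312/1485 ≈ -8.9643)
X(N, v) = -6656/1485 (X(N, v) = (½)*(-13312/1485) = -6656/1485)
n(5)*(X(-18, -18) - (-1)*(-13*3)) = 1*(-6656/1485 - (-1)*(-13*3)) = 1*(-6656/1485 - (-1)*(-39)) = 1*(-6656/1485 - 1*39) = 1*(-6656/1485 - 39) = 1*(-64571/1485) = -64571/1485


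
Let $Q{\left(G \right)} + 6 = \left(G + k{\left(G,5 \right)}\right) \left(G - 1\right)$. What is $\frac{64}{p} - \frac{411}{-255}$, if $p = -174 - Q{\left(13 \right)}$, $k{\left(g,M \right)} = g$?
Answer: $\frac{377}{255} \approx 1.4784$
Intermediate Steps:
$Q{\left(G \right)} = -6 + 2 G \left(-1 + G\right)$ ($Q{\left(G \right)} = -6 + \left(G + G\right) \left(G - 1\right) = -6 + 2 G \left(-1 + G\right)$)
$p = -480$ ($p = -174 - \left(-6 - 26 + 2 \cdot 13^{2}\right) = -174 - \left(-6 - 26 + 2 \cdot 169\right) = -174 - \left(-6 - 26 + 338\right) = -174 - 306 = -480$)
$\frac{64}{p} - \frac{411}{-255} = \frac{64}{-480} - \frac{411}{-255} = 64 \left(- \frac{1}{480}\right) - - \frac{137}{85} = - \frac{2}{15} + \frac{137}{85} = \frac{377}{255}$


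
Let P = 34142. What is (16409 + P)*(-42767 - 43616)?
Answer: -4366747033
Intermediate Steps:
(16409 + P)*(-42767 - 43616) = (16409 + 34142)*(-42767 - 43616) = 50551*(-86383) = -4366747033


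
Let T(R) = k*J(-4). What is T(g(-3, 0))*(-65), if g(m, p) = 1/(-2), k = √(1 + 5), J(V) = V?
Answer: 260*√6 ≈ 636.87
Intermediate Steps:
k = √6 ≈ 2.4495
g(m, p) = -½
T(R) = -4*√6 (T(R) = √6*(-4) = -4*√6)
T(g(-3, 0))*(-65) = -4*√6*(-65) = 260*√6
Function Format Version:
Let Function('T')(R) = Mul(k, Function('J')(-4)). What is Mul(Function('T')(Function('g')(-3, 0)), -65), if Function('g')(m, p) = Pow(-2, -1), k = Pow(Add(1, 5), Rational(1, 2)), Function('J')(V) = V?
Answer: Mul(260, Pow(6, Rational(1, 2))) ≈ 636.87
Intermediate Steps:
k = Pow(6, Rational(1, 2)) ≈ 2.4495
Function('g')(m, p) = Rational(-1, 2)
Function('T')(R) = Mul(-4, Pow(6, Rational(1, 2))) (Function('T')(R) = Mul(Pow(6, Rational(1, 2)), -4) = Mul(-4, Pow(6, Rational(1, 2))))
Mul(Function('T')(Function('g')(-3, 0)), -65) = Mul(Mul(-4, Pow(6, Rational(1, 2))), -65) = Mul(260, Pow(6, Rational(1, 2)))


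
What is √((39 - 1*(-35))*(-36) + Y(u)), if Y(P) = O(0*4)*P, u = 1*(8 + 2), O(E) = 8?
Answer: 2*I*√646 ≈ 50.833*I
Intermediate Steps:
u = 10 (u = 1*10 = 10)
Y(P) = 8*P
√((39 - 1*(-35))*(-36) + Y(u)) = √((39 - 1*(-35))*(-36) + 8*10) = √((39 + 35)*(-36) + 80) = √(74*(-36) + 80) = √(-2664 + 80) = √(-2584) = 2*I*√646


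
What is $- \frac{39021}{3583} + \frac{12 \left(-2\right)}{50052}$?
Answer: $- \frac{162763757}{14944693} \approx -10.891$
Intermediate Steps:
$- \frac{39021}{3583} + \frac{12 \left(-2\right)}{50052} = \left(-39021\right) \frac{1}{3583} - \frac{2}{4171} = - \frac{39021}{3583} - \frac{2}{4171} = - \frac{162763757}{14944693}$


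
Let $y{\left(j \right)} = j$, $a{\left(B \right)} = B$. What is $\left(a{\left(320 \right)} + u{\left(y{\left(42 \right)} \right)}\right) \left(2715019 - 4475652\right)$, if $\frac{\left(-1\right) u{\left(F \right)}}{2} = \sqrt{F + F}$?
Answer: $-563402560 + 7042532 \sqrt{21} \approx -5.3113 \cdot 10^{8}$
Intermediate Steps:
$u{\left(F \right)} = - 2 \sqrt{2} \sqrt{F}$ ($u{\left(F \right)} = - 2 \sqrt{F + F} = - 2 \sqrt{2 F} = - 2 \sqrt{2} \sqrt{F}$)
$\left(a{\left(320 \right)} + u{\left(y{\left(42 \right)} \right)}\right) \left(2715019 - 4475652\right) = \left(320 - 2 \sqrt{2} \sqrt{42}\right) \left(2715019 - 4475652\right) = \left(320 - 4 \sqrt{21}\right) \left(-1760633\right) = -563402560 + 7042532 \sqrt{21}$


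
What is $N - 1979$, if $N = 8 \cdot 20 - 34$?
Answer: $-1853$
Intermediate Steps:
$N = 126$ ($N = 160 - 34 = 126$)
$N - 1979 = 126 - 1979 = -1853$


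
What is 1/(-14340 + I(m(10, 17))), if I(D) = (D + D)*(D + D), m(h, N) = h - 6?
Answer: -1/14276 ≈ -7.0048e-5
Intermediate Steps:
m(h, N) = -6 + h
I(D) = 4*D**2 (I(D) = (2*D)*(2*D) = 4*D**2)
1/(-14340 + I(m(10, 17))) = 1/(-14340 + 4*(-6 + 10)**2) = 1/(-14340 + 4*4**2) = 1/(-14340 + 4*16) = 1/(-14340 + 64) = 1/(-14276) = -1/14276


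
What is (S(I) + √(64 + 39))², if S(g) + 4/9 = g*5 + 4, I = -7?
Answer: 88432/81 - 566*√103/9 ≈ 453.50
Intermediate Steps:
S(g) = 32/9 + 5*g (S(g) = -4/9 + (g*5 + 4) = -4/9 + (5*g + 4) = -4/9 + (4 + 5*g) = 32/9 + 5*g)
(S(I) + √(64 + 39))² = ((32/9 + 5*(-7)) + √(64 + 39))² = ((32/9 - 35) + √103)² = (-283/9 + √103)²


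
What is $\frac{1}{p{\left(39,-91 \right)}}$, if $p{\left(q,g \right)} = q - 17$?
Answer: $\frac{1}{22} \approx 0.045455$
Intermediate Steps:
$p{\left(q,g \right)} = -17 + q$
$\frac{1}{p{\left(39,-91 \right)}} = \frac{1}{-17 + 39} = \frac{1}{22}$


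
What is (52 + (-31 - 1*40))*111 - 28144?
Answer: -30253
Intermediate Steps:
(52 + (-31 - 1*40))*111 - 28144 = (52 + (-31 - 40))*111 - 28144 = (52 - 71)*111 - 28144 = -19*111 - 28144 = -2109 - 28144 = -30253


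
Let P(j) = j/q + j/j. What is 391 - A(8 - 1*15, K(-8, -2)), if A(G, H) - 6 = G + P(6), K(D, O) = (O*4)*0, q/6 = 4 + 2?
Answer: 2345/6 ≈ 390.83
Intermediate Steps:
q = 36 (q = 6*(4 + 2) = 6*6 = 36)
K(D, O) = 0 (K(D, O) = (4*O)*0 = 0)
P(j) = 1 + j/36 (P(j) = j/36 + j/j = j*(1/36) + 1 = j/36 + 1 = 1 + j/36)
A(G, H) = 43/6 + G (A(G, H) = 6 + (G + (1 + (1/36)*6)) = 6 + (G + (1 + ⅙)) = 6 + (G + 7/6) = 6 + (7/6 + G) = 43/6 + G)
391 - A(8 - 1*15, K(-8, -2)) = 391 - (43/6 + (8 - 1*15)) = 391 - (43/6 + (8 - 15)) = 391 - (43/6 - 7) = 391 - 1*⅙ = 391 - ⅙ = 2345/6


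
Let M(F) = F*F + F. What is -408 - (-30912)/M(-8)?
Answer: 144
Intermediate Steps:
M(F) = F + F² (M(F) = F² + F = F + F²)
-408 - (-30912)/M(-8) = -408 - (-30912)/((-8*(1 - 8))) = -408 - (-30912)/((-8*(-7))) = -408 - (-30912)/56 = -408 - 276*(-2) = -408 + 552 = 144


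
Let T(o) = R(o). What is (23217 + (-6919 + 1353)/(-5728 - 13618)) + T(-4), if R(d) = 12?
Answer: 224696900/9673 ≈ 23229.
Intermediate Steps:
T(o) = 12
(23217 + (-6919 + 1353)/(-5728 - 13618)) + T(-4) = (23217 + (-6919 + 1353)/(-5728 - 13618)) + 12 = (23217 - 5566/(-19346)) + 12 = (23217 - 5566*(-1/19346)) + 12 = (23217 + 2783/9673) + 12 = 224580824/9673 + 12 = 224696900/9673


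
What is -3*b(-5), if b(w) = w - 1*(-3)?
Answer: 6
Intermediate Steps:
b(w) = 3 + w (b(w) = w + 3 = 3 + w)
-3*b(-5) = -3*(3 - 5) = -3*(-2) = 6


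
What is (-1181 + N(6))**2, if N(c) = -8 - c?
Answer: 1428025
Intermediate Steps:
(-1181 + N(6))**2 = (-1181 + (-8 - 1*6))**2 = (-1181 + (-8 - 6))**2 = (-1181 - 14)**2 = (-1195)**2 = 1428025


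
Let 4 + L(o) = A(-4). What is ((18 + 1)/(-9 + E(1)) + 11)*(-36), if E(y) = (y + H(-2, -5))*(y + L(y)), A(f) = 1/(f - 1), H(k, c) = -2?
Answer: -8064/29 ≈ -278.07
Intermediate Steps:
A(f) = 1/(-1 + f)
L(o) = -21/5 (L(o) = -4 + 1/(-1 - 4) = -4 + 1/(-5) = -4 - ⅕ = -21/5)
E(y) = (-2 + y)*(-21/5 + y) (E(y) = (y - 2)*(y - 21/5) = (-2 + y)*(-21/5 + y))
((18 + 1)/(-9 + E(1)) + 11)*(-36) = ((18 + 1)/(-9 + (42/5 + 1² - 31/5*1)) + 11)*(-36) = (19/(-9 + (42/5 + 1 - 31/5)) + 11)*(-36) = (19/(-9 + 16/5) + 11)*(-36) = (19/(-29/5) + 11)*(-36) = (19*(-5/29) + 11)*(-36) = (-95/29 + 11)*(-36) = (224/29)*(-36) = -8064/29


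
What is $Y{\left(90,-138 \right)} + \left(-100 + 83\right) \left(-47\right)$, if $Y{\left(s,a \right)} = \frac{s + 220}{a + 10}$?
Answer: $\frac{50981}{64} \approx 796.58$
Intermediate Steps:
$Y{\left(s,a \right)} = \frac{220 + s}{10 + a}$
$Y{\left(90,-138 \right)} + \left(-100 + 83\right) \left(-47\right) = \frac{220 + 90}{10 - 138} + \left(-100 + 83\right) \left(-47\right) = \frac{1}{-128} \cdot 310 - -799 = \left(- \frac{1}{128}\right) 310 + 799 = - \frac{155}{64} + 799 = \frac{50981}{64}$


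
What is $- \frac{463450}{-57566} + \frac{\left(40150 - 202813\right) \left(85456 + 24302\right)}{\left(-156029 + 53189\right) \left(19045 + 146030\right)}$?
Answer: $\frac{247095294848099}{27146067615500} \approx 9.1024$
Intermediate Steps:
$- \frac{463450}{-57566} + \frac{\left(40150 - 202813\right) \left(85456 + 24302\right)}{\left(-156029 + 53189\right) \left(19045 + 146030\right)} = \left(-463450\right) \left(- \frac{1}{57566}\right) + \frac{\left(-162663\right) 109758}{\left(-102840\right) 165075} = \frac{231725}{28783} - \frac{17853565554}{-16976313000} = \frac{231725}{28783} - - \frac{991864753}{943128500} = \frac{231725}{28783} + \frac{991864753}{943128500} = \frac{247095294848099}{27146067615500}$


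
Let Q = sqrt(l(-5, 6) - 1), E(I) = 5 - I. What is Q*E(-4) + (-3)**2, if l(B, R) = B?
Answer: 9 + 9*I*sqrt(6) ≈ 9.0 + 22.045*I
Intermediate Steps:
Q = I*sqrt(6) (Q = sqrt(-5 - 1) = sqrt(-6) = I*sqrt(6) ≈ 2.4495*I)
Q*E(-4) + (-3)**2 = (I*sqrt(6))*(5 - 1*(-4)) + (-3)**2 = (I*sqrt(6))*(5 + 4) + 9 = (I*sqrt(6))*9 + 9 = 9*I*sqrt(6) + 9 = 9 + 9*I*sqrt(6)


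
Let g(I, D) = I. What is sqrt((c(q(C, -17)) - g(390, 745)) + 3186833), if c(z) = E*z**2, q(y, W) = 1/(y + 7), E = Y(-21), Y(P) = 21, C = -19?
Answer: sqrt(458847813)/12 ≈ 1785.1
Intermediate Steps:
E = 21
q(y, W) = 1/(7 + y)
c(z) = 21*z**2
sqrt((c(q(C, -17)) - g(390, 745)) + 3186833) = sqrt((21*(1/(7 - 19))**2 - 1*390) + 3186833) = sqrt((21*(1/(-12))**2 - 390) + 3186833) = sqrt((21*(-1/12)**2 - 390) + 3186833) = sqrt((21*(1/144) - 390) + 3186833) = sqrt((7/48 - 390) + 3186833) = sqrt(-18713/48 + 3186833) = sqrt(152949271/48) = sqrt(458847813)/12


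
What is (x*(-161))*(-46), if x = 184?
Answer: 1362704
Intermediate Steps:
(x*(-161))*(-46) = (184*(-161))*(-46) = -29624*(-46) = 1362704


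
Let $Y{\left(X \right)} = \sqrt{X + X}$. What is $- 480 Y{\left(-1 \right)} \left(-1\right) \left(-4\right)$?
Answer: $- 1920 i \sqrt{2} \approx - 2715.3 i$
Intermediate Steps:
$Y{\left(X \right)} = \sqrt{2} \sqrt{X}$ ($Y{\left(X \right)} = \sqrt{2 X} = \sqrt{2} \sqrt{X}$)
$- 480 Y{\left(-1 \right)} \left(-1\right) \left(-4\right) = - 480 \sqrt{2} \sqrt{-1} \left(-1\right) \left(-4\right) = - 480 \sqrt{2} i \left(-1\right) \left(-4\right) = - 480 i \sqrt{2} \left(-1\right) \left(-4\right) = - 480 - i \sqrt{2} \left(-4\right) = - 480 \cdot 4 i \sqrt{2} = - 1920 i \sqrt{2}$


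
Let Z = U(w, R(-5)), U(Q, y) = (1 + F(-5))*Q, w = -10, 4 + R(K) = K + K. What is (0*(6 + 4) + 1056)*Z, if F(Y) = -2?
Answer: 10560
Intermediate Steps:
R(K) = -4 + 2*K (R(K) = -4 + (K + K) = -4 + 2*K)
U(Q, y) = -Q (U(Q, y) = (1 - 2)*Q = -Q)
Z = 10 (Z = -1*(-10) = 10)
(0*(6 + 4) + 1056)*Z = (0*(6 + 4) + 1056)*10 = (0*10 + 1056)*10 = (0 + 1056)*10 = 1056*10 = 10560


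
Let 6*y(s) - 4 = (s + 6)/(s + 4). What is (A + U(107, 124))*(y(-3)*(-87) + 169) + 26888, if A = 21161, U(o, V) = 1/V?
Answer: 360903499/248 ≈ 1.4553e+6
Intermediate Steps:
y(s) = 2/3 + (6 + s)/(6*(4 + s)) (y(s) = 2/3 + ((s + 6)/(s + 4))/6 = 2/3 + ((6 + s)/(4 + s))/6 = 2/3 + (6 + s)/(6*(4 + s)))
(A + U(107, 124))*(y(-3)*(-87) + 169) + 26888 = (21161 + 1/124)*(((22 + 5*(-3))/(6*(4 - 3)))*(-87) + 169) + 26888 = (21161 + 1/124)*(((1/6)*(22 - 15)/1)*(-87) + 169) + 26888 = 2623965*(((1/6)*1*7)*(-87) + 169)/124 + 26888 = 2623965*((7/6)*(-87) + 169)/124 + 26888 = 2623965*(-203/2 + 169)/124 + 26888 = (2623965/124)*(135/2) + 26888 = 354235275/248 + 26888 = 360903499/248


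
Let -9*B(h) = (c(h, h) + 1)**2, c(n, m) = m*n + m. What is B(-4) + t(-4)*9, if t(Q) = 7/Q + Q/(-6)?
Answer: -1027/36 ≈ -28.528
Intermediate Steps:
c(n, m) = m + m*n
t(Q) = 7/Q - Q/6 (t(Q) = 7/Q + Q*(-1/6) = 7/Q - Q/6)
B(h) = -(1 + h*(1 + h))**2/9 (B(h) = -(h*(1 + h) + 1)**2/9 = -(1 + h*(1 + h))**2/9)
B(-4) + t(-4)*9 = -(1 - 4*(1 - 4))**2/9 + (7/(-4) - 1/6*(-4))*9 = -(1 - 4*(-3))**2/9 + (7*(-1/4) + 2/3)*9 = -(1 + 12)**2/9 + (-7/4 + 2/3)*9 = -1/9*13**2 - 13/12*9 = -1/9*169 - 39/4 = -169/9 - 39/4 = -1027/36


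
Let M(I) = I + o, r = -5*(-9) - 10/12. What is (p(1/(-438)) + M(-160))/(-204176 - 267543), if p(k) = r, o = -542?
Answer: 3947/2830314 ≈ 0.0013945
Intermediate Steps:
r = 265/6 (r = 45 - 10*1/12 = 45 - ⅚ = 265/6 ≈ 44.167)
M(I) = -542 + I (M(I) = I - 542 = -542 + I)
p(k) = 265/6
(p(1/(-438)) + M(-160))/(-204176 - 267543) = (265/6 + (-542 - 160))/(-204176 - 267543) = (265/6 - 702)/(-471719) = -3947/6*(-1/471719) = 3947/2830314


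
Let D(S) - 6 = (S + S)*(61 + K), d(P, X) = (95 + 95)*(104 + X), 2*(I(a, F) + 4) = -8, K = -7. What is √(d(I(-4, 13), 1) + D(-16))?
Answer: 14*√93 ≈ 135.01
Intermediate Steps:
I(a, F) = -8 (I(a, F) = -4 + (½)*(-8) = -4 - 4 = -8)
d(P, X) = 19760 + 190*X (d(P, X) = 190*(104 + X) = 19760 + 190*X)
D(S) = 6 + 108*S (D(S) = 6 + (S + S)*(61 - 7) = 6 + (2*S)*54 = 6 + 108*S)
√(d(I(-4, 13), 1) + D(-16)) = √((19760 + 190*1) + (6 + 108*(-16))) = √((19760 + 190) + (6 - 1728)) = √(19950 - 1722) = √18228 = 14*√93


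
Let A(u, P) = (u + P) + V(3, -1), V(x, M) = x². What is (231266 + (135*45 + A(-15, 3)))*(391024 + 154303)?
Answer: 129426819526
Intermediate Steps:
A(u, P) = 9 + P + u (A(u, P) = (u + P) + 3² = (P + u) + 9 = 9 + P + u)
(231266 + (135*45 + A(-15, 3)))*(391024 + 154303) = (231266 + (135*45 + (9 + 3 - 15)))*(391024 + 154303) = (231266 + (6075 - 3))*545327 = (231266 + 6072)*545327 = 237338*545327 = 129426819526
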